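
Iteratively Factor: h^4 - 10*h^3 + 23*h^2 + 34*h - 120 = (h + 2)*(h^3 - 12*h^2 + 47*h - 60) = (h - 3)*(h + 2)*(h^2 - 9*h + 20) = (h - 5)*(h - 3)*(h + 2)*(h - 4)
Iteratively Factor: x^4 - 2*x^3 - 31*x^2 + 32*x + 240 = (x + 4)*(x^3 - 6*x^2 - 7*x + 60) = (x - 5)*(x + 4)*(x^2 - x - 12) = (x - 5)*(x + 3)*(x + 4)*(x - 4)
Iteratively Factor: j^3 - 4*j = (j)*(j^2 - 4) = j*(j + 2)*(j - 2)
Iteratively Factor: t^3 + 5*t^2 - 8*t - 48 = (t + 4)*(t^2 + t - 12) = (t - 3)*(t + 4)*(t + 4)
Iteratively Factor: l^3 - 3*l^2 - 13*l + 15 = (l - 1)*(l^2 - 2*l - 15) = (l - 1)*(l + 3)*(l - 5)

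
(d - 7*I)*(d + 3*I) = d^2 - 4*I*d + 21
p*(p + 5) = p^2 + 5*p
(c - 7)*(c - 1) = c^2 - 8*c + 7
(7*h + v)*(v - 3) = 7*h*v - 21*h + v^2 - 3*v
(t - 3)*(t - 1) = t^2 - 4*t + 3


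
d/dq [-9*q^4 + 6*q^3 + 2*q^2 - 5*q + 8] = -36*q^3 + 18*q^2 + 4*q - 5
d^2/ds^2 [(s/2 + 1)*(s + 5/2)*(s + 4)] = 3*s + 17/2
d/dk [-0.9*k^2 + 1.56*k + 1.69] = 1.56 - 1.8*k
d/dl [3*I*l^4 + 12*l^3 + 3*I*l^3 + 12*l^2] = 3*l*(4*I*l^2 + 3*l*(4 + I) + 8)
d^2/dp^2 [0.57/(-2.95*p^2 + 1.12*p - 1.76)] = (9.92085*p^2 - 3.76656*p - 0.57*(5.9*p - 1.12)*(11.8*p - 2.24) + 5.91888)/(2.95*p^2 - 1.12*p + 1.76)^3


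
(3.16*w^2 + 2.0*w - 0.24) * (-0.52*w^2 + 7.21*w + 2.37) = -1.6432*w^4 + 21.7436*w^3 + 22.034*w^2 + 3.0096*w - 0.5688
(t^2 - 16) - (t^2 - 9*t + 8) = 9*t - 24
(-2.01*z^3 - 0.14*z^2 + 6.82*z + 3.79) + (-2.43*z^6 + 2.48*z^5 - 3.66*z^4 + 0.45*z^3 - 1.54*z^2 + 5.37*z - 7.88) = -2.43*z^6 + 2.48*z^5 - 3.66*z^4 - 1.56*z^3 - 1.68*z^2 + 12.19*z - 4.09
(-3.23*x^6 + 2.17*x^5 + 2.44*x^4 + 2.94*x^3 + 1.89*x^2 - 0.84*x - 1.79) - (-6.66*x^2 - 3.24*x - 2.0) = -3.23*x^6 + 2.17*x^5 + 2.44*x^4 + 2.94*x^3 + 8.55*x^2 + 2.4*x + 0.21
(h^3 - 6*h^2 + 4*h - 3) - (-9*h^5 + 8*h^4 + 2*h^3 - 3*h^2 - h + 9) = 9*h^5 - 8*h^4 - h^3 - 3*h^2 + 5*h - 12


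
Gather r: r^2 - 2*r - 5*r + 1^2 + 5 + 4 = r^2 - 7*r + 10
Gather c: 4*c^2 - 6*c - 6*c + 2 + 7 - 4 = 4*c^2 - 12*c + 5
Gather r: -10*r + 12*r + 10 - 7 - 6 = 2*r - 3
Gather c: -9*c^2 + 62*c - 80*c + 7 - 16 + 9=-9*c^2 - 18*c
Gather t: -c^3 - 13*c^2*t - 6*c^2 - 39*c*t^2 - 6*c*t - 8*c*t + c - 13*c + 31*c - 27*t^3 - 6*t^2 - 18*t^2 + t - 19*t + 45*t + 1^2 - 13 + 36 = -c^3 - 6*c^2 + 19*c - 27*t^3 + t^2*(-39*c - 24) + t*(-13*c^2 - 14*c + 27) + 24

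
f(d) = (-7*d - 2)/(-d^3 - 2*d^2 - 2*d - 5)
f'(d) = (-7*d - 2)*(3*d^2 + 4*d + 2)/(-d^3 - 2*d^2 - 2*d - 5)^2 - 7/(-d^3 - 2*d^2 - 2*d - 5)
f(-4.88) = 0.44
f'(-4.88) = 0.23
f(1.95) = 0.65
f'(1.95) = -0.29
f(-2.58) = 3.99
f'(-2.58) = 9.83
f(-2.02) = -13.82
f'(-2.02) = 104.91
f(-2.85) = 2.36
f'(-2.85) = 3.73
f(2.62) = 0.48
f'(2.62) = -0.22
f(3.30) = 0.36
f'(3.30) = -0.15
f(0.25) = 0.66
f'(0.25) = 0.87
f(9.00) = 0.07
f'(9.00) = -0.01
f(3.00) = 0.41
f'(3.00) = -0.18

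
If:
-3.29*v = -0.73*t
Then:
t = 4.50684931506849*v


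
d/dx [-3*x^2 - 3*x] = -6*x - 3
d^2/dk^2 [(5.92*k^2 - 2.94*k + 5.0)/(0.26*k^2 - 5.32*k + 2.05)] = (4.44089209850063e-16*k^4 + 15.9796*k^3 - 16.9041599999998*k^2 - 32.0938800000001*k + 263.32432)/(0.017576*k^6 - 1.078896*k^5 + 22.491612*k^4 - 167.582128*k^3 + 177.33771*k^2 - 67.0719*k + 8.615125)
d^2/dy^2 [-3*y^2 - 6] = -6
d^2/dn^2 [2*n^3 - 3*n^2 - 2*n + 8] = 12*n - 6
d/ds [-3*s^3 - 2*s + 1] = -9*s^2 - 2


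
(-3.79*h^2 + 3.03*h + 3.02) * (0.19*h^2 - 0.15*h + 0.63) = -0.7201*h^4 + 1.1442*h^3 - 2.2684*h^2 + 1.4559*h + 1.9026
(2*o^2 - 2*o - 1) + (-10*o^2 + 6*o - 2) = -8*o^2 + 4*o - 3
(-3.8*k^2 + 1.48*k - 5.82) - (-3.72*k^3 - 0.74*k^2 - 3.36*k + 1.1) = 3.72*k^3 - 3.06*k^2 + 4.84*k - 6.92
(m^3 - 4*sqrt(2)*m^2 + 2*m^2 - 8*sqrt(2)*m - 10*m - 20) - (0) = m^3 - 4*sqrt(2)*m^2 + 2*m^2 - 8*sqrt(2)*m - 10*m - 20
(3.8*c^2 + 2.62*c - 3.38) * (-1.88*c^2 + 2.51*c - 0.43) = -7.144*c^4 + 4.6124*c^3 + 11.2966*c^2 - 9.6104*c + 1.4534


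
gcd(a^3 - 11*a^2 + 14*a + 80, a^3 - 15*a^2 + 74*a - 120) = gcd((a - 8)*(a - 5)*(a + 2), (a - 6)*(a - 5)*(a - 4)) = a - 5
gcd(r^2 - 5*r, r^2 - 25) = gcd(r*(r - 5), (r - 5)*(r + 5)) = r - 5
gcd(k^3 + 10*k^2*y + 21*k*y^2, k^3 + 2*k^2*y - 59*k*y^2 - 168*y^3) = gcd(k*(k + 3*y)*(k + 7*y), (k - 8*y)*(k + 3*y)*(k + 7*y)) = k^2 + 10*k*y + 21*y^2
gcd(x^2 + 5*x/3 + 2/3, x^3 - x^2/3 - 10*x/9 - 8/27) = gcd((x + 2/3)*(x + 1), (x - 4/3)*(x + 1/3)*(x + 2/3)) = x + 2/3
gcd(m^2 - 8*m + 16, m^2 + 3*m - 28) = m - 4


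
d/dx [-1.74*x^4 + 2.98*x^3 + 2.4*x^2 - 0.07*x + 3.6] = -6.96*x^3 + 8.94*x^2 + 4.8*x - 0.07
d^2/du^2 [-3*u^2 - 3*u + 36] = -6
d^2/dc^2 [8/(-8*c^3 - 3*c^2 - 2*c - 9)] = 16*(3*(8*c + 1)*(8*c^3 + 3*c^2 + 2*c + 9) - 4*(12*c^2 + 3*c + 1)^2)/(8*c^3 + 3*c^2 + 2*c + 9)^3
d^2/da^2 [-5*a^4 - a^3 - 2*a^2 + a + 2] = -60*a^2 - 6*a - 4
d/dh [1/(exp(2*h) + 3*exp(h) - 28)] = (-2*exp(h) - 3)*exp(h)/(exp(2*h) + 3*exp(h) - 28)^2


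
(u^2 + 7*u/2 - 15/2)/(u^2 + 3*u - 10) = (u - 3/2)/(u - 2)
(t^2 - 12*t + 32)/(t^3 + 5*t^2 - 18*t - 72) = (t - 8)/(t^2 + 9*t + 18)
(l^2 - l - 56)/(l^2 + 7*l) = (l - 8)/l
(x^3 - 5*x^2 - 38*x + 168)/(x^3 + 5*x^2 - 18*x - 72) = (x - 7)/(x + 3)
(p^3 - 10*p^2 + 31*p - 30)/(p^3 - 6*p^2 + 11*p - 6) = (p - 5)/(p - 1)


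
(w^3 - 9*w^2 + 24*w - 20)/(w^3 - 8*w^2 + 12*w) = (w^2 - 7*w + 10)/(w*(w - 6))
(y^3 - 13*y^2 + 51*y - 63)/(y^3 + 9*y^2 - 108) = (y^2 - 10*y + 21)/(y^2 + 12*y + 36)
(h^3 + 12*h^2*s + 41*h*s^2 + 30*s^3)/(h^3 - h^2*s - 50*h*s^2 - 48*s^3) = (-h - 5*s)/(-h + 8*s)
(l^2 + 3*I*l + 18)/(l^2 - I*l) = (l^2 + 3*I*l + 18)/(l*(l - I))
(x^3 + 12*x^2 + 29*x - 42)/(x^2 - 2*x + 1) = (x^2 + 13*x + 42)/(x - 1)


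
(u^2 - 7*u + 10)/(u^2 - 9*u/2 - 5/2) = 2*(u - 2)/(2*u + 1)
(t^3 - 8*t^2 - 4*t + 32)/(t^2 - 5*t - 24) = (t^2 - 4)/(t + 3)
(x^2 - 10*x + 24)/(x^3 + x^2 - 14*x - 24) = (x - 6)/(x^2 + 5*x + 6)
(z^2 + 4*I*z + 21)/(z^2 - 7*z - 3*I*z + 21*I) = (z + 7*I)/(z - 7)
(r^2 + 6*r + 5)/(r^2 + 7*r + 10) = (r + 1)/(r + 2)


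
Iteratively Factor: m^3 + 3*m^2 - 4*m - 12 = (m + 3)*(m^2 - 4) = (m + 2)*(m + 3)*(m - 2)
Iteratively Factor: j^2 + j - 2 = (j - 1)*(j + 2)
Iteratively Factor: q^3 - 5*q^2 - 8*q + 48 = (q + 3)*(q^2 - 8*q + 16) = (q - 4)*(q + 3)*(q - 4)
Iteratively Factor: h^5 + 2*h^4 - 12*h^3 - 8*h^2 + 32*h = (h + 4)*(h^4 - 2*h^3 - 4*h^2 + 8*h) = h*(h + 4)*(h^3 - 2*h^2 - 4*h + 8) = h*(h - 2)*(h + 4)*(h^2 - 4) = h*(h - 2)*(h + 2)*(h + 4)*(h - 2)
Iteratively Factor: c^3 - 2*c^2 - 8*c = (c + 2)*(c^2 - 4*c) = (c - 4)*(c + 2)*(c)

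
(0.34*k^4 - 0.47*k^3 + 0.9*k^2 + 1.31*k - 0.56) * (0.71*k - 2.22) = 0.2414*k^5 - 1.0885*k^4 + 1.6824*k^3 - 1.0679*k^2 - 3.3058*k + 1.2432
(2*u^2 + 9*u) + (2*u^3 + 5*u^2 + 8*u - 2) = 2*u^3 + 7*u^2 + 17*u - 2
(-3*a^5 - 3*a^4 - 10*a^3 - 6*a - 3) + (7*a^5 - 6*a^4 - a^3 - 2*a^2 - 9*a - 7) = 4*a^5 - 9*a^4 - 11*a^3 - 2*a^2 - 15*a - 10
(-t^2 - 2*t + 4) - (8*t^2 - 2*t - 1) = 5 - 9*t^2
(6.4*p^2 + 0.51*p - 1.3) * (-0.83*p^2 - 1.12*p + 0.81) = -5.312*p^4 - 7.5913*p^3 + 5.6918*p^2 + 1.8691*p - 1.053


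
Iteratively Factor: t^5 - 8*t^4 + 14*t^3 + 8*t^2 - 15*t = (t - 3)*(t^4 - 5*t^3 - t^2 + 5*t) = (t - 3)*(t + 1)*(t^3 - 6*t^2 + 5*t) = t*(t - 3)*(t + 1)*(t^2 - 6*t + 5) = t*(t - 5)*(t - 3)*(t + 1)*(t - 1)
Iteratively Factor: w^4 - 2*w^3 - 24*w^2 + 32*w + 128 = (w - 4)*(w^3 + 2*w^2 - 16*w - 32) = (w - 4)^2*(w^2 + 6*w + 8) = (w - 4)^2*(w + 2)*(w + 4)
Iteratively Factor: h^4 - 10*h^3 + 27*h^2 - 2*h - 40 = (h - 4)*(h^3 - 6*h^2 + 3*h + 10) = (h - 4)*(h - 2)*(h^2 - 4*h - 5) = (h - 4)*(h - 2)*(h + 1)*(h - 5)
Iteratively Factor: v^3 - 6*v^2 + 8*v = (v - 4)*(v^2 - 2*v) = (v - 4)*(v - 2)*(v)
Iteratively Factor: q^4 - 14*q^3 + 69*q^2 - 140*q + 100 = (q - 5)*(q^3 - 9*q^2 + 24*q - 20) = (q - 5)*(q - 2)*(q^2 - 7*q + 10) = (q - 5)*(q - 2)^2*(q - 5)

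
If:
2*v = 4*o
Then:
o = v/2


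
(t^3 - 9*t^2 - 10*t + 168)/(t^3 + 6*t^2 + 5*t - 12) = (t^2 - 13*t + 42)/(t^2 + 2*t - 3)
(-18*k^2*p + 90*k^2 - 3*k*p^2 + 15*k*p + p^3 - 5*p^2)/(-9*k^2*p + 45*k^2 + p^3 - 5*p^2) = (-6*k + p)/(-3*k + p)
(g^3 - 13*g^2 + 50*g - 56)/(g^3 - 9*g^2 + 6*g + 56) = (g - 2)/(g + 2)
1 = 1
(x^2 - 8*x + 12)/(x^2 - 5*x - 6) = (x - 2)/(x + 1)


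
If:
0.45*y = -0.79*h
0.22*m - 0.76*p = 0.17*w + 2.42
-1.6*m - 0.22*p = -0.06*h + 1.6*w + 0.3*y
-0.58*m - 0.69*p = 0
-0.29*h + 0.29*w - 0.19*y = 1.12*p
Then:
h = -8.55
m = 1.87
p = -1.57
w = -4.79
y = 15.00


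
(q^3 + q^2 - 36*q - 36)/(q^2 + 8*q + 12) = (q^2 - 5*q - 6)/(q + 2)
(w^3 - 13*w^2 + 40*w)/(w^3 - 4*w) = (w^2 - 13*w + 40)/(w^2 - 4)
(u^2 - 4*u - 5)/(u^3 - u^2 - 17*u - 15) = 1/(u + 3)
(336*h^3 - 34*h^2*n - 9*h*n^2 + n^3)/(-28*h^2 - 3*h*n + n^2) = (-48*h^2 - 2*h*n + n^2)/(4*h + n)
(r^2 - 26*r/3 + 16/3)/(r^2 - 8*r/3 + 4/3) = (r - 8)/(r - 2)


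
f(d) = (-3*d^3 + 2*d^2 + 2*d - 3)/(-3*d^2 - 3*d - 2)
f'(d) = (6*d + 3)*(-3*d^3 + 2*d^2 + 2*d - 3)/(-3*d^2 - 3*d - 2)^2 + (-9*d^2 + 4*d + 2)/(-3*d^2 - 3*d - 2) = (9*d^4 + 18*d^3 + 18*d^2 - 26*d - 13)/(9*d^4 + 18*d^3 + 21*d^2 + 12*d + 4)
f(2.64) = 1.26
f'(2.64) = 0.85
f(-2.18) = -3.42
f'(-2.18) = 1.55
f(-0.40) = 2.57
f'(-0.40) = -0.39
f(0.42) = 0.54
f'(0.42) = -1.33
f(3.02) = 1.60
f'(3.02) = 0.89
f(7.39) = 5.80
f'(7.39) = 0.99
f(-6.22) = -7.89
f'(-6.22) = 1.01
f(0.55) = 0.39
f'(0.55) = -0.87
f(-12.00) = -13.68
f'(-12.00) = 1.00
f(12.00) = 10.37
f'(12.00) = 1.00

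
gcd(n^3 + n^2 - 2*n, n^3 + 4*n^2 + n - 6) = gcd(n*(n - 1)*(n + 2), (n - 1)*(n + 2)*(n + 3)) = n^2 + n - 2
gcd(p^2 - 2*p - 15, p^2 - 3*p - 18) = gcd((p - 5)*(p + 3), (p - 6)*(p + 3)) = p + 3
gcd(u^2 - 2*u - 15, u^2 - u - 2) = 1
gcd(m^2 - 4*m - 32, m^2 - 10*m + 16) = m - 8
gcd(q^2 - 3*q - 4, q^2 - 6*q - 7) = q + 1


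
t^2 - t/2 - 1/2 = (t - 1)*(t + 1/2)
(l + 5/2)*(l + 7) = l^2 + 19*l/2 + 35/2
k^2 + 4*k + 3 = (k + 1)*(k + 3)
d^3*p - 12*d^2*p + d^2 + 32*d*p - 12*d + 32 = (d - 8)*(d - 4)*(d*p + 1)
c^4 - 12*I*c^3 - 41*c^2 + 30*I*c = c*(c - 6*I)*(c - 5*I)*(c - I)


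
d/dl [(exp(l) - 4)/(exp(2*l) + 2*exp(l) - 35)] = (-2*(exp(l) - 4)*(exp(l) + 1) + exp(2*l) + 2*exp(l) - 35)*exp(l)/(exp(2*l) + 2*exp(l) - 35)^2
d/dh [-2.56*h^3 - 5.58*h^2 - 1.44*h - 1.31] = -7.68*h^2 - 11.16*h - 1.44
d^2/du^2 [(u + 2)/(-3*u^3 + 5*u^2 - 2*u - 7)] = 2*(-(u + 2)*(9*u^2 - 10*u + 2)^2 + (9*u^2 - 10*u + (u + 2)*(9*u - 5) + 2)*(3*u^3 - 5*u^2 + 2*u + 7))/(3*u^3 - 5*u^2 + 2*u + 7)^3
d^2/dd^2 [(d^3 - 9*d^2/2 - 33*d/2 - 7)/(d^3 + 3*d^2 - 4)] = 3*(-5*d^3 - 3*d^2 - 33*d - 13)/(d^6 + 3*d^5 - 3*d^4 - 11*d^3 + 6*d^2 + 12*d - 8)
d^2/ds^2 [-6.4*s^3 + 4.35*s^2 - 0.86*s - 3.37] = 8.7 - 38.4*s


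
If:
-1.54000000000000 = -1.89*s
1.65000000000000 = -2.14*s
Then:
No Solution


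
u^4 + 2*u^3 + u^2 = u^2*(u + 1)^2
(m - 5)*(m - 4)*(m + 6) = m^3 - 3*m^2 - 34*m + 120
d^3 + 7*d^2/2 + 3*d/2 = d*(d + 1/2)*(d + 3)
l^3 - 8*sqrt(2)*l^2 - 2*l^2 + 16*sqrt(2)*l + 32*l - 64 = (l - 2)*(l - 4*sqrt(2))^2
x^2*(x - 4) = x^3 - 4*x^2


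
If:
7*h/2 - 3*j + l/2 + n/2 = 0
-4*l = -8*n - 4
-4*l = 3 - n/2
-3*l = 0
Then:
No Solution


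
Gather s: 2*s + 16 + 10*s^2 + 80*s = 10*s^2 + 82*s + 16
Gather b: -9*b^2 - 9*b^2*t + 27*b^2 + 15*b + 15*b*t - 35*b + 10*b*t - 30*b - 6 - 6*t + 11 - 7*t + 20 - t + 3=b^2*(18 - 9*t) + b*(25*t - 50) - 14*t + 28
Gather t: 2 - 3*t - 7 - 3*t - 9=-6*t - 14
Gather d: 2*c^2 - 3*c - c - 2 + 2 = 2*c^2 - 4*c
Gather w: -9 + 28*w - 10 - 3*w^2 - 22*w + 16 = -3*w^2 + 6*w - 3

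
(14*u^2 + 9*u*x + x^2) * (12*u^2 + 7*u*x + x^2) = 168*u^4 + 206*u^3*x + 89*u^2*x^2 + 16*u*x^3 + x^4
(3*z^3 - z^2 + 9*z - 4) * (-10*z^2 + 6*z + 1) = -30*z^5 + 28*z^4 - 93*z^3 + 93*z^2 - 15*z - 4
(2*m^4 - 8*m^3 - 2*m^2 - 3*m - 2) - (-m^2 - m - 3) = 2*m^4 - 8*m^3 - m^2 - 2*m + 1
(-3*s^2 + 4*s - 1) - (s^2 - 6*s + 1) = -4*s^2 + 10*s - 2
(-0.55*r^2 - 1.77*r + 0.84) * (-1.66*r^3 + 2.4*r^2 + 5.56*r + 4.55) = 0.913*r^5 + 1.6182*r^4 - 8.7004*r^3 - 10.3277*r^2 - 3.3831*r + 3.822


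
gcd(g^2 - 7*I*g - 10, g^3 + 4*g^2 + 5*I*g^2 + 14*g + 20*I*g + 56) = g - 2*I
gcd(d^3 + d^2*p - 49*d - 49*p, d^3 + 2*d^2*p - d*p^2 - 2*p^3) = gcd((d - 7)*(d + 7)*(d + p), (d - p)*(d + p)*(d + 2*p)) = d + p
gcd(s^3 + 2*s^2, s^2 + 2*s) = s^2 + 2*s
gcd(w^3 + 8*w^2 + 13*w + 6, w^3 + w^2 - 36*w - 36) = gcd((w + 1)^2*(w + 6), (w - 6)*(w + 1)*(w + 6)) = w^2 + 7*w + 6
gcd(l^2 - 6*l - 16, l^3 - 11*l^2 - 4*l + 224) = l - 8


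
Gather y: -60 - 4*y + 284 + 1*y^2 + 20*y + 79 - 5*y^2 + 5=-4*y^2 + 16*y + 308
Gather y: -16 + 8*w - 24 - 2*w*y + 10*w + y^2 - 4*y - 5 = 18*w + y^2 + y*(-2*w - 4) - 45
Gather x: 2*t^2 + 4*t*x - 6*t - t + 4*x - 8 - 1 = 2*t^2 - 7*t + x*(4*t + 4) - 9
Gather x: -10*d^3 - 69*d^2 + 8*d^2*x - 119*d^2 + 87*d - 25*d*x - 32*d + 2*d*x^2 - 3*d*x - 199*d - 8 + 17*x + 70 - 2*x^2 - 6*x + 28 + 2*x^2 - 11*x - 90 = -10*d^3 - 188*d^2 + 2*d*x^2 - 144*d + x*(8*d^2 - 28*d)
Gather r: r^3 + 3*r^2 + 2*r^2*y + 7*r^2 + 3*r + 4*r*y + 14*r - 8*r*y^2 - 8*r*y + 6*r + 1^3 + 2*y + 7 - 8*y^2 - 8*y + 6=r^3 + r^2*(2*y + 10) + r*(-8*y^2 - 4*y + 23) - 8*y^2 - 6*y + 14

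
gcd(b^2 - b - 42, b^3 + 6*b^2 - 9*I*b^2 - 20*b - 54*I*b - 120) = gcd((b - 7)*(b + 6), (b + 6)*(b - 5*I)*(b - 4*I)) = b + 6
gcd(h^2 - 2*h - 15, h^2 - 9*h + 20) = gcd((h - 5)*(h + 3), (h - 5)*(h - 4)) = h - 5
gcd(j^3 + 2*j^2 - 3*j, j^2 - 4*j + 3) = j - 1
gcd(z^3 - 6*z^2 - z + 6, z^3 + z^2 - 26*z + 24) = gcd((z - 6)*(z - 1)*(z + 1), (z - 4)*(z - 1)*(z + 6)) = z - 1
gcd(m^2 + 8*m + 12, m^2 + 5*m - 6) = m + 6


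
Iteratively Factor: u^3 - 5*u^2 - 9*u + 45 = (u - 5)*(u^2 - 9) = (u - 5)*(u - 3)*(u + 3)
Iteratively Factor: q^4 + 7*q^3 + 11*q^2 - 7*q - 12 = (q + 4)*(q^3 + 3*q^2 - q - 3) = (q + 1)*(q + 4)*(q^2 + 2*q - 3) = (q - 1)*(q + 1)*(q + 4)*(q + 3)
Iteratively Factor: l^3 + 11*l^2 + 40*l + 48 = (l + 3)*(l^2 + 8*l + 16) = (l + 3)*(l + 4)*(l + 4)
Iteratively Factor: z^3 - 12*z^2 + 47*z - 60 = (z - 4)*(z^2 - 8*z + 15) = (z - 4)*(z - 3)*(z - 5)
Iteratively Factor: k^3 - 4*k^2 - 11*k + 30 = (k - 2)*(k^2 - 2*k - 15) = (k - 2)*(k + 3)*(k - 5)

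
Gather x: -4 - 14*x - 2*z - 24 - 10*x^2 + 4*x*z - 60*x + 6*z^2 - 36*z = -10*x^2 + x*(4*z - 74) + 6*z^2 - 38*z - 28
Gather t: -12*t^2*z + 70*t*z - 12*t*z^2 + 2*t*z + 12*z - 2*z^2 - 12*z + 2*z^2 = -12*t^2*z + t*(-12*z^2 + 72*z)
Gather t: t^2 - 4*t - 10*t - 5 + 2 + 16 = t^2 - 14*t + 13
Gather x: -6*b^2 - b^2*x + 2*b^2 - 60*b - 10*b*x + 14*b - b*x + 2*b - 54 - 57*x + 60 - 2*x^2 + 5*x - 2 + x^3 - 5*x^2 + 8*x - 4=-4*b^2 - 44*b + x^3 - 7*x^2 + x*(-b^2 - 11*b - 44)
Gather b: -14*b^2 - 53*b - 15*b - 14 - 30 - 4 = -14*b^2 - 68*b - 48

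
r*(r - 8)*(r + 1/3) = r^3 - 23*r^2/3 - 8*r/3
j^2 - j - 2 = (j - 2)*(j + 1)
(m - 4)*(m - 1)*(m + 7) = m^3 + 2*m^2 - 31*m + 28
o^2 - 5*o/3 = o*(o - 5/3)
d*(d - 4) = d^2 - 4*d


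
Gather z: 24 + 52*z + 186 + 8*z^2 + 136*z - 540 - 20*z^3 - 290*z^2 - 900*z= -20*z^3 - 282*z^2 - 712*z - 330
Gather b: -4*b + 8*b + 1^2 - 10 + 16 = 4*b + 7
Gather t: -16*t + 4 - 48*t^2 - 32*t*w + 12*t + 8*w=-48*t^2 + t*(-32*w - 4) + 8*w + 4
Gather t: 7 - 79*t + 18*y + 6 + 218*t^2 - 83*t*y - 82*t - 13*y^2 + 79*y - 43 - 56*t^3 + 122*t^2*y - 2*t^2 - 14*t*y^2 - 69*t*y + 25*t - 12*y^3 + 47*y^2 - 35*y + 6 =-56*t^3 + t^2*(122*y + 216) + t*(-14*y^2 - 152*y - 136) - 12*y^3 + 34*y^2 + 62*y - 24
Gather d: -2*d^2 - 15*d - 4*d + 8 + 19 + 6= -2*d^2 - 19*d + 33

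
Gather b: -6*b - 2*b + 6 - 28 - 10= -8*b - 32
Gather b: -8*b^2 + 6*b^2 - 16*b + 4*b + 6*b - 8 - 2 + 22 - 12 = -2*b^2 - 6*b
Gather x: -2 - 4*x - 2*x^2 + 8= -2*x^2 - 4*x + 6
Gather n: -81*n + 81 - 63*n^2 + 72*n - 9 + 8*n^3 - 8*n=8*n^3 - 63*n^2 - 17*n + 72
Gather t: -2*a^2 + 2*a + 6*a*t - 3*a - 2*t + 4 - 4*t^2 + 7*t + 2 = -2*a^2 - a - 4*t^2 + t*(6*a + 5) + 6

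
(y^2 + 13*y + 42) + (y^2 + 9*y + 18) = 2*y^2 + 22*y + 60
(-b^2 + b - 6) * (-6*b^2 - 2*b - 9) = 6*b^4 - 4*b^3 + 43*b^2 + 3*b + 54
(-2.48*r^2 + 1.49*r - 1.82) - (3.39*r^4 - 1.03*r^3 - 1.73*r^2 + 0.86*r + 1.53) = -3.39*r^4 + 1.03*r^3 - 0.75*r^2 + 0.63*r - 3.35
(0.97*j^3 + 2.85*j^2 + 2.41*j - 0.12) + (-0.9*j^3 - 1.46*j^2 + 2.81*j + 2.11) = 0.07*j^3 + 1.39*j^2 + 5.22*j + 1.99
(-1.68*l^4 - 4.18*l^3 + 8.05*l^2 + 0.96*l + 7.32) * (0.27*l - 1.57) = -0.4536*l^5 + 1.509*l^4 + 8.7361*l^3 - 12.3793*l^2 + 0.4692*l - 11.4924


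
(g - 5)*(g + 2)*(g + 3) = g^3 - 19*g - 30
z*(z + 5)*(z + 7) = z^3 + 12*z^2 + 35*z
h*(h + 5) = h^2 + 5*h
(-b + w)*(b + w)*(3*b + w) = -3*b^3 - b^2*w + 3*b*w^2 + w^3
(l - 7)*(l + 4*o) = l^2 + 4*l*o - 7*l - 28*o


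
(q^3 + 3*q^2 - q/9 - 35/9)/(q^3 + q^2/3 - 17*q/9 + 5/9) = (3*q + 7)/(3*q - 1)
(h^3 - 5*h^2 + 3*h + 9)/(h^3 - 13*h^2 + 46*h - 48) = (h^2 - 2*h - 3)/(h^2 - 10*h + 16)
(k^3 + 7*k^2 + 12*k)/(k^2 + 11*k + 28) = k*(k + 3)/(k + 7)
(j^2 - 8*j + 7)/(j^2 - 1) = (j - 7)/(j + 1)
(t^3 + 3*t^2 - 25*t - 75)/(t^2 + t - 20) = (t^2 - 2*t - 15)/(t - 4)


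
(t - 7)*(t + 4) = t^2 - 3*t - 28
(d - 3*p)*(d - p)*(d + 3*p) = d^3 - d^2*p - 9*d*p^2 + 9*p^3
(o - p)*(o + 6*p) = o^2 + 5*o*p - 6*p^2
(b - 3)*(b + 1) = b^2 - 2*b - 3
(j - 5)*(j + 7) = j^2 + 2*j - 35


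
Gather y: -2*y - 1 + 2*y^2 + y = 2*y^2 - y - 1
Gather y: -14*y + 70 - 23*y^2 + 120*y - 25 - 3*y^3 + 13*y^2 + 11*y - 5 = -3*y^3 - 10*y^2 + 117*y + 40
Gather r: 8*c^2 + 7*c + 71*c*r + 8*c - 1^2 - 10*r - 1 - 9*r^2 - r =8*c^2 + 15*c - 9*r^2 + r*(71*c - 11) - 2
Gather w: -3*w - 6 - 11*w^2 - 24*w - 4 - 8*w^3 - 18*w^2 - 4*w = -8*w^3 - 29*w^2 - 31*w - 10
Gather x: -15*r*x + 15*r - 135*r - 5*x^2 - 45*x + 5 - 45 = -120*r - 5*x^2 + x*(-15*r - 45) - 40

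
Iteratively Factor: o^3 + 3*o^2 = (o)*(o^2 + 3*o) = o^2*(o + 3)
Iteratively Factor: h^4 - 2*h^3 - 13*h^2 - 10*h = (h - 5)*(h^3 + 3*h^2 + 2*h) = (h - 5)*(h + 1)*(h^2 + 2*h) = (h - 5)*(h + 1)*(h + 2)*(h)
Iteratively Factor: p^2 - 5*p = (p - 5)*(p)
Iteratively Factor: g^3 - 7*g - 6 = (g + 2)*(g^2 - 2*g - 3) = (g - 3)*(g + 2)*(g + 1)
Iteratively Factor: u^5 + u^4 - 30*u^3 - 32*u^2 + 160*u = (u + 4)*(u^4 - 3*u^3 - 18*u^2 + 40*u) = u*(u + 4)*(u^3 - 3*u^2 - 18*u + 40) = u*(u - 5)*(u + 4)*(u^2 + 2*u - 8) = u*(u - 5)*(u - 2)*(u + 4)*(u + 4)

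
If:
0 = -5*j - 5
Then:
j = -1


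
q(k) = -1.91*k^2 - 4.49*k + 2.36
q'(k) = -3.82*k - 4.49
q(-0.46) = 4.02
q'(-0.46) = -2.73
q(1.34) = -7.09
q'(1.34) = -9.61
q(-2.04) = 3.57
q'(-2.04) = 3.30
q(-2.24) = 2.83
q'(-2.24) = 4.07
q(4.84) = -64.11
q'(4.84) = -22.98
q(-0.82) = 4.76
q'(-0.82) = -1.36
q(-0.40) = 3.85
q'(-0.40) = -2.96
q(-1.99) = 3.73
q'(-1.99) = 3.11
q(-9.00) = -111.94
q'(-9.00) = 29.89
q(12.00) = -326.56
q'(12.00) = -50.33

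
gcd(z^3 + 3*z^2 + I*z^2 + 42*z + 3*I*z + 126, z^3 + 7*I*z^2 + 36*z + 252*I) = z^2 + I*z + 42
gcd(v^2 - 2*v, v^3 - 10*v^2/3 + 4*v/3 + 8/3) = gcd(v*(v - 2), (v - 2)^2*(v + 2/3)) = v - 2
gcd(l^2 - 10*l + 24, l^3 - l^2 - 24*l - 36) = l - 6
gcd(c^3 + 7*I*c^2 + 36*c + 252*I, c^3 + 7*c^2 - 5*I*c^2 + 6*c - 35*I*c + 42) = c - 6*I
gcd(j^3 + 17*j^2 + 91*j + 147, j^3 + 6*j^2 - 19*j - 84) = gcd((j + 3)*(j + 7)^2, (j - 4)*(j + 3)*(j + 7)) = j^2 + 10*j + 21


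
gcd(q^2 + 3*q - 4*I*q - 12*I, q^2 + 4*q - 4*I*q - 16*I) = q - 4*I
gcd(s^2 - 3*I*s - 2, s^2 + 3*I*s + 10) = s - 2*I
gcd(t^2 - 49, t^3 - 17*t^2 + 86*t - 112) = t - 7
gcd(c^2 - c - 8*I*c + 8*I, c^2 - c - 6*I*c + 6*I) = c - 1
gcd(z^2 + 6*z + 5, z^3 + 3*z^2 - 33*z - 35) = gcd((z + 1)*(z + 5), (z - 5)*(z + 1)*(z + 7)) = z + 1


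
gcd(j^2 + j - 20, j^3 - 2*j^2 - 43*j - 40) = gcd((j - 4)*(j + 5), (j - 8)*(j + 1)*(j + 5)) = j + 5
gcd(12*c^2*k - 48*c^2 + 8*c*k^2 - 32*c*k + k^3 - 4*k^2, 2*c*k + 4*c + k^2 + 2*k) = 2*c + k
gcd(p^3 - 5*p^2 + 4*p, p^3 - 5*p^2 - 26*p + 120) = p - 4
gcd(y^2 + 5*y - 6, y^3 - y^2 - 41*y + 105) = 1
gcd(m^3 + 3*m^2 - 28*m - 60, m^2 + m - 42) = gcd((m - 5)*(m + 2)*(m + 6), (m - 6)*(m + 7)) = 1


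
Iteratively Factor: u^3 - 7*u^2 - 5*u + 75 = (u + 3)*(u^2 - 10*u + 25) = (u - 5)*(u + 3)*(u - 5)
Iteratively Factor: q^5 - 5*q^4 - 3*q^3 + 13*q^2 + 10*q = (q)*(q^4 - 5*q^3 - 3*q^2 + 13*q + 10) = q*(q + 1)*(q^3 - 6*q^2 + 3*q + 10) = q*(q + 1)^2*(q^2 - 7*q + 10) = q*(q - 2)*(q + 1)^2*(q - 5)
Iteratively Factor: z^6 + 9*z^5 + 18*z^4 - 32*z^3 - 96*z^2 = (z)*(z^5 + 9*z^4 + 18*z^3 - 32*z^2 - 96*z) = z*(z + 3)*(z^4 + 6*z^3 - 32*z) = z*(z - 2)*(z + 3)*(z^3 + 8*z^2 + 16*z) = z*(z - 2)*(z + 3)*(z + 4)*(z^2 + 4*z) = z^2*(z - 2)*(z + 3)*(z + 4)*(z + 4)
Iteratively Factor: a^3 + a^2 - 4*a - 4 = (a - 2)*(a^2 + 3*a + 2) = (a - 2)*(a + 2)*(a + 1)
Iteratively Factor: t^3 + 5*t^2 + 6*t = (t + 2)*(t^2 + 3*t) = (t + 2)*(t + 3)*(t)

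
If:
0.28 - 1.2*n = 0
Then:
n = 0.23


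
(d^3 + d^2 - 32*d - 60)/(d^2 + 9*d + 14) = (d^2 - d - 30)/(d + 7)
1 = 1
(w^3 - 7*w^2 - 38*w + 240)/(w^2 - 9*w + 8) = (w^2 + w - 30)/(w - 1)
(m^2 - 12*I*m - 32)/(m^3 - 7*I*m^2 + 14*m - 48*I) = (m - 4*I)/(m^2 + I*m + 6)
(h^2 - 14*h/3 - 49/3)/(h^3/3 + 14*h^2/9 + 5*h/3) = 3*(3*h^2 - 14*h - 49)/(h*(3*h^2 + 14*h + 15))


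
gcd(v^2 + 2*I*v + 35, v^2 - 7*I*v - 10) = v - 5*I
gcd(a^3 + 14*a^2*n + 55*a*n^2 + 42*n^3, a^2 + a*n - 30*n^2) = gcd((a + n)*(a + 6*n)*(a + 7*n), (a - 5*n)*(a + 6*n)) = a + 6*n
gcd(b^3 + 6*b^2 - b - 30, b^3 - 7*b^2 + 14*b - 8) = b - 2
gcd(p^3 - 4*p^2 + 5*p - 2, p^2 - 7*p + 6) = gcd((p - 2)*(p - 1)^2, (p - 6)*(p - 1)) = p - 1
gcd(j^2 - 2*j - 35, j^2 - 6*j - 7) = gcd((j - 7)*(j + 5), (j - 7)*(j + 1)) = j - 7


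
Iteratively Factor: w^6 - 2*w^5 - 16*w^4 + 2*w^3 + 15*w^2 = (w + 3)*(w^5 - 5*w^4 - w^3 + 5*w^2) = w*(w + 3)*(w^4 - 5*w^3 - w^2 + 5*w) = w*(w + 1)*(w + 3)*(w^3 - 6*w^2 + 5*w) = w*(w - 5)*(w + 1)*(w + 3)*(w^2 - w) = w*(w - 5)*(w - 1)*(w + 1)*(w + 3)*(w)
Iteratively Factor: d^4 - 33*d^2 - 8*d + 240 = (d - 3)*(d^3 + 3*d^2 - 24*d - 80) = (d - 5)*(d - 3)*(d^2 + 8*d + 16) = (d - 5)*(d - 3)*(d + 4)*(d + 4)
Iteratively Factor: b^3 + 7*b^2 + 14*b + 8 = (b + 1)*(b^2 + 6*b + 8) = (b + 1)*(b + 4)*(b + 2)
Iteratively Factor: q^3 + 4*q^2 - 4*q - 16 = (q + 2)*(q^2 + 2*q - 8) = (q + 2)*(q + 4)*(q - 2)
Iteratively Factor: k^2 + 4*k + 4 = (k + 2)*(k + 2)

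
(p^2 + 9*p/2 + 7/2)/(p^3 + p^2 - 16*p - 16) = (p + 7/2)/(p^2 - 16)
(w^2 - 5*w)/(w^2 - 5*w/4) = 4*(w - 5)/(4*w - 5)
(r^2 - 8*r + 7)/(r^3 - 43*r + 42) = (r - 7)/(r^2 + r - 42)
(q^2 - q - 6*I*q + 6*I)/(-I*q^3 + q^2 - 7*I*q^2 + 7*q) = (I*q^2 + q*(6 - I) - 6)/(q*(q^2 + q*(7 + I) + 7*I))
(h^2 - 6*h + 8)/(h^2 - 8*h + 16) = (h - 2)/(h - 4)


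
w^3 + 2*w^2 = w^2*(w + 2)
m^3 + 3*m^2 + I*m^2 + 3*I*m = m*(m + 3)*(m + I)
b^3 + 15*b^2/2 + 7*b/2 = b*(b + 1/2)*(b + 7)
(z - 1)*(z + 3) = z^2 + 2*z - 3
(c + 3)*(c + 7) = c^2 + 10*c + 21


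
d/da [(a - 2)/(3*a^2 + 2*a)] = (-3*a^2 + 12*a + 4)/(a^2*(9*a^2 + 12*a + 4))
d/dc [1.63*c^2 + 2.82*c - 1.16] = 3.26*c + 2.82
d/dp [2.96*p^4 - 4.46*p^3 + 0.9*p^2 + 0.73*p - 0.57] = 11.84*p^3 - 13.38*p^2 + 1.8*p + 0.73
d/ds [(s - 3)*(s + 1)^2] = (s + 1)*(3*s - 5)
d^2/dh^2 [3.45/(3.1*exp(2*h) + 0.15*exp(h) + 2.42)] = (3.45*(6.2*exp(h) + 0.15)*(12.4*exp(h) + 0.3)*exp(h) - (42.78*exp(h) + 0.5175)*(3.1*exp(2*h) + 0.15*exp(h) + 2.42))*exp(h)/(3.1*exp(2*h) + 0.15*exp(h) + 2.42)^3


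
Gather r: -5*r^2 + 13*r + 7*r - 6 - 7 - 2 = -5*r^2 + 20*r - 15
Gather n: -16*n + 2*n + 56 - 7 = 49 - 14*n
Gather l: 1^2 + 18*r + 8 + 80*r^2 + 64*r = 80*r^2 + 82*r + 9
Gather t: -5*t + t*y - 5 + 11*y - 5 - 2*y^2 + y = t*(y - 5) - 2*y^2 + 12*y - 10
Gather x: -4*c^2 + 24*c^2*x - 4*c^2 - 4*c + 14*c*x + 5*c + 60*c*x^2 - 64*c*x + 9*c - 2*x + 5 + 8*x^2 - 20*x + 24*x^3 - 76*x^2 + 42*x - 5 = -8*c^2 + 10*c + 24*x^3 + x^2*(60*c - 68) + x*(24*c^2 - 50*c + 20)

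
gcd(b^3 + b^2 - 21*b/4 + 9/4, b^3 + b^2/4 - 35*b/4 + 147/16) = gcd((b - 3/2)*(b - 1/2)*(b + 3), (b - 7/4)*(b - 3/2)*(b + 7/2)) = b - 3/2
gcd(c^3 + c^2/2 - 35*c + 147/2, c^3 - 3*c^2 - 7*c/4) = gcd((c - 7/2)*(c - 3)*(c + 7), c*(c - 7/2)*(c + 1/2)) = c - 7/2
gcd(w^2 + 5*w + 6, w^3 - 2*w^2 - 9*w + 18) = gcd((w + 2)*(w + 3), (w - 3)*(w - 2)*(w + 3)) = w + 3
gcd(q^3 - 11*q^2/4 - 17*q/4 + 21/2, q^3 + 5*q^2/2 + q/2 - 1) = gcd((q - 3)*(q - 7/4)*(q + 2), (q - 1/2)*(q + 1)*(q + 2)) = q + 2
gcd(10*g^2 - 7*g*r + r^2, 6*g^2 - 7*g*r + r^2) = 1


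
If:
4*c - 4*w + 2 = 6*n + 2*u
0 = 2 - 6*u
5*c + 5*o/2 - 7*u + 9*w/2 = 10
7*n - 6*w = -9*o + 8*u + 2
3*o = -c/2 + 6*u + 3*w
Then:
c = -88/1073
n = -2846/3219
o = 7268/3219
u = 1/3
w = 5078/3219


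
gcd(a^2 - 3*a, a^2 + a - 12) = a - 3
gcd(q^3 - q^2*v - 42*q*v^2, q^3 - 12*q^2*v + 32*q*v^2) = q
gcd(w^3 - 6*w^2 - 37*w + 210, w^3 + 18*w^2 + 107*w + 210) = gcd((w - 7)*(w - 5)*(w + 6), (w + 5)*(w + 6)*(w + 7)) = w + 6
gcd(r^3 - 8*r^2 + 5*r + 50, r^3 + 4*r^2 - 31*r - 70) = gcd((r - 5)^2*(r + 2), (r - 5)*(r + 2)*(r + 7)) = r^2 - 3*r - 10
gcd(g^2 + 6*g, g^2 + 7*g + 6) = g + 6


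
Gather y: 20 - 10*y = 20 - 10*y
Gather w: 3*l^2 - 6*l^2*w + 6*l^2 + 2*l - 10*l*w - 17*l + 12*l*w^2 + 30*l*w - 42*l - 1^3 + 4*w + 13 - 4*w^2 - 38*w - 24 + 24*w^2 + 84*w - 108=9*l^2 - 57*l + w^2*(12*l + 20) + w*(-6*l^2 + 20*l + 50) - 120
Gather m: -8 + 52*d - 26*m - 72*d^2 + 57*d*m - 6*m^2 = -72*d^2 + 52*d - 6*m^2 + m*(57*d - 26) - 8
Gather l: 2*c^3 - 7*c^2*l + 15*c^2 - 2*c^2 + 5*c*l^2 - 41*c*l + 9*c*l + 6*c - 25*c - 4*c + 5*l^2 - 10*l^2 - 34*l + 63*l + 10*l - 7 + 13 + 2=2*c^3 + 13*c^2 - 23*c + l^2*(5*c - 5) + l*(-7*c^2 - 32*c + 39) + 8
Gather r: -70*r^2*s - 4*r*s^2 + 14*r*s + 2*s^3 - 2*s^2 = -70*r^2*s + r*(-4*s^2 + 14*s) + 2*s^3 - 2*s^2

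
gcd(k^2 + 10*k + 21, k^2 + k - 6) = k + 3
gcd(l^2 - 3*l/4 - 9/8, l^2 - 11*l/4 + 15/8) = l - 3/2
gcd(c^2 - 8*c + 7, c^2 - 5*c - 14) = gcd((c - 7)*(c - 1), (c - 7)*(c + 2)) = c - 7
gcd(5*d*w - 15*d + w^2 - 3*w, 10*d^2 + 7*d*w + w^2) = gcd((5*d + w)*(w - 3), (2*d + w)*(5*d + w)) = 5*d + w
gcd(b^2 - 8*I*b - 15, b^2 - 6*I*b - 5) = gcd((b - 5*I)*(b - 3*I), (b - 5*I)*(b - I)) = b - 5*I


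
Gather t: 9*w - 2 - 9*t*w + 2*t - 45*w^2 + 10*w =t*(2 - 9*w) - 45*w^2 + 19*w - 2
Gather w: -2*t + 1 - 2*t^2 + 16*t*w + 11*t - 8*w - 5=-2*t^2 + 9*t + w*(16*t - 8) - 4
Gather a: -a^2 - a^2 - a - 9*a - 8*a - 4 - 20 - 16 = -2*a^2 - 18*a - 40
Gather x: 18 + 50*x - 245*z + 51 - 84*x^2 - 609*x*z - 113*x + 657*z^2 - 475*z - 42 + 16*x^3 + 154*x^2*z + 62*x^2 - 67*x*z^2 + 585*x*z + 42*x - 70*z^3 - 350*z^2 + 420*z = 16*x^3 + x^2*(154*z - 22) + x*(-67*z^2 - 24*z - 21) - 70*z^3 + 307*z^2 - 300*z + 27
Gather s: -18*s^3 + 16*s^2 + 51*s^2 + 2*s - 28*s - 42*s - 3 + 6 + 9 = -18*s^3 + 67*s^2 - 68*s + 12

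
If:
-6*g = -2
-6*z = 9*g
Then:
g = 1/3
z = -1/2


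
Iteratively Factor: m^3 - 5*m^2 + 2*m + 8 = (m + 1)*(m^2 - 6*m + 8) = (m - 2)*(m + 1)*(m - 4)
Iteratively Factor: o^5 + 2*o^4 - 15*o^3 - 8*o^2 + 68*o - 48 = (o - 2)*(o^4 + 4*o^3 - 7*o^2 - 22*o + 24) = (o - 2)^2*(o^3 + 6*o^2 + 5*o - 12) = (o - 2)^2*(o + 3)*(o^2 + 3*o - 4) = (o - 2)^2*(o - 1)*(o + 3)*(o + 4)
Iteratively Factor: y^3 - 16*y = (y - 4)*(y^2 + 4*y) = (y - 4)*(y + 4)*(y)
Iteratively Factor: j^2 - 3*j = (j)*(j - 3)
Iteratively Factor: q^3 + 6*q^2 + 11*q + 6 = (q + 2)*(q^2 + 4*q + 3) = (q + 2)*(q + 3)*(q + 1)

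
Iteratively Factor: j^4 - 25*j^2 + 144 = (j - 4)*(j^3 + 4*j^2 - 9*j - 36) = (j - 4)*(j + 3)*(j^2 + j - 12) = (j - 4)*(j + 3)*(j + 4)*(j - 3)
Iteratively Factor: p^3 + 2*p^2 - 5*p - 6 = (p + 1)*(p^2 + p - 6) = (p - 2)*(p + 1)*(p + 3)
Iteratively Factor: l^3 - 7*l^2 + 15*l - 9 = (l - 3)*(l^2 - 4*l + 3) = (l - 3)^2*(l - 1)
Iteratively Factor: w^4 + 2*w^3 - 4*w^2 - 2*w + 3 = (w - 1)*(w^3 + 3*w^2 - w - 3) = (w - 1)^2*(w^2 + 4*w + 3) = (w - 1)^2*(w + 3)*(w + 1)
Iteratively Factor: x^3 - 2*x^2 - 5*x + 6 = (x - 1)*(x^2 - x - 6) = (x - 1)*(x + 2)*(x - 3)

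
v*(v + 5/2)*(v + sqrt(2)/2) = v^3 + sqrt(2)*v^2/2 + 5*v^2/2 + 5*sqrt(2)*v/4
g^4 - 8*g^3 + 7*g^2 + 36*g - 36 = (g - 6)*(g - 3)*(g - 1)*(g + 2)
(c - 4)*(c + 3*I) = c^2 - 4*c + 3*I*c - 12*I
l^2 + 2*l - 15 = (l - 3)*(l + 5)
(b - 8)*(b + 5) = b^2 - 3*b - 40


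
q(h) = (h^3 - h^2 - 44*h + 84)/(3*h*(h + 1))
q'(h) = (3*h^2 - 2*h - 44)/(3*h*(h + 1)) - (h^3 - h^2 - 44*h + 84)/(3*h*(h + 1)^2) - (h^3 - h^2 - 44*h + 84)/(3*h^2*(h + 1))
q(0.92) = 8.20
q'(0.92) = -21.35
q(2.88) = -0.81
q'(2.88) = -0.25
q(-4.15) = 4.54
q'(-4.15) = 2.94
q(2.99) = -0.83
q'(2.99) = -0.16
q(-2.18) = 21.36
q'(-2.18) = 24.61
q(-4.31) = 4.09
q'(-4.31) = 2.66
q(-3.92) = 5.27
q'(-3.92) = 3.44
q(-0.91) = -498.41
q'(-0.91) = 5151.71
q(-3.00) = 10.00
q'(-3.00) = 7.72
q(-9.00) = -1.53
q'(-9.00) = 0.64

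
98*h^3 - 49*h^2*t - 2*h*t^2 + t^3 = (-7*h + t)*(-2*h + t)*(7*h + t)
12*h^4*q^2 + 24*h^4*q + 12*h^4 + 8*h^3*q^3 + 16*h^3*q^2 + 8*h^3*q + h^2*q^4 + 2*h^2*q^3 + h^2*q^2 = (2*h + q)*(6*h + q)*(h*q + h)^2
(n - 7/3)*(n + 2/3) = n^2 - 5*n/3 - 14/9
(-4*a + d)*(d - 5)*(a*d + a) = -4*a^2*d^2 + 16*a^2*d + 20*a^2 + a*d^3 - 4*a*d^2 - 5*a*d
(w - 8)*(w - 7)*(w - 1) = w^3 - 16*w^2 + 71*w - 56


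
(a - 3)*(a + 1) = a^2 - 2*a - 3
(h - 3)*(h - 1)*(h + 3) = h^3 - h^2 - 9*h + 9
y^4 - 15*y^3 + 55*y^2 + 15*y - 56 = (y - 8)*(y - 7)*(y - 1)*(y + 1)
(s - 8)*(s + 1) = s^2 - 7*s - 8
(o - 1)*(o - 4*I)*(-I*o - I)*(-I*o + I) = -o^4 + o^3 + 4*I*o^3 + o^2 - 4*I*o^2 - o - 4*I*o + 4*I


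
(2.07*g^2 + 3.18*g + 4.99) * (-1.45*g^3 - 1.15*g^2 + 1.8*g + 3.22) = -3.0015*g^5 - 6.9915*g^4 - 7.1665*g^3 + 6.6509*g^2 + 19.2216*g + 16.0678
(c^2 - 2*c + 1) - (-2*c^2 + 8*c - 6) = 3*c^2 - 10*c + 7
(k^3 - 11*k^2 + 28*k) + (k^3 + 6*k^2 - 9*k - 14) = 2*k^3 - 5*k^2 + 19*k - 14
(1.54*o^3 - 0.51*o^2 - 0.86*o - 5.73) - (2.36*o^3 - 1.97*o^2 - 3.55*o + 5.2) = -0.82*o^3 + 1.46*o^2 + 2.69*o - 10.93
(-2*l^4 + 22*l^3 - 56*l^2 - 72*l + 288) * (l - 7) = -2*l^5 + 36*l^4 - 210*l^3 + 320*l^2 + 792*l - 2016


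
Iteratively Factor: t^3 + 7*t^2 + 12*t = (t + 4)*(t^2 + 3*t) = (t + 3)*(t + 4)*(t)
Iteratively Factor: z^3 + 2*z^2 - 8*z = (z)*(z^2 + 2*z - 8) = z*(z - 2)*(z + 4)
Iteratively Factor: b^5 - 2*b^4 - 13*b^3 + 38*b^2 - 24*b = (b - 3)*(b^4 + b^3 - 10*b^2 + 8*b) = b*(b - 3)*(b^3 + b^2 - 10*b + 8) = b*(b - 3)*(b - 1)*(b^2 + 2*b - 8) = b*(b - 3)*(b - 2)*(b - 1)*(b + 4)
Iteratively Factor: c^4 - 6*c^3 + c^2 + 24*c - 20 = (c + 2)*(c^3 - 8*c^2 + 17*c - 10) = (c - 2)*(c + 2)*(c^2 - 6*c + 5) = (c - 2)*(c - 1)*(c + 2)*(c - 5)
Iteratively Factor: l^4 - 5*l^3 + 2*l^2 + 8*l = (l - 4)*(l^3 - l^2 - 2*l) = l*(l - 4)*(l^2 - l - 2) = l*(l - 4)*(l + 1)*(l - 2)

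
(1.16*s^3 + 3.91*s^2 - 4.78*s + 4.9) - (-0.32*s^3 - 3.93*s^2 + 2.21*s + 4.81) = 1.48*s^3 + 7.84*s^2 - 6.99*s + 0.0900000000000007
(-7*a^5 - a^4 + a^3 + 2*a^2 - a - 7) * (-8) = 56*a^5 + 8*a^4 - 8*a^3 - 16*a^2 + 8*a + 56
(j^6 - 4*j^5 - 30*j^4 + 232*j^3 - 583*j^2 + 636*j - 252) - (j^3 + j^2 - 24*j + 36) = j^6 - 4*j^5 - 30*j^4 + 231*j^3 - 584*j^2 + 660*j - 288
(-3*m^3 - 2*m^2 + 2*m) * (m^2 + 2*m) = -3*m^5 - 8*m^4 - 2*m^3 + 4*m^2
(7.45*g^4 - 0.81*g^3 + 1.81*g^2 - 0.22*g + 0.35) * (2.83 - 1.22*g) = -9.089*g^5 + 22.0717*g^4 - 4.5005*g^3 + 5.3907*g^2 - 1.0496*g + 0.9905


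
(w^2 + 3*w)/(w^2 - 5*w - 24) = w/(w - 8)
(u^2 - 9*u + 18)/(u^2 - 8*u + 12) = (u - 3)/(u - 2)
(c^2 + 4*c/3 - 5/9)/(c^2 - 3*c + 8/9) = (3*c + 5)/(3*c - 8)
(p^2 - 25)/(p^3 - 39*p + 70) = (p + 5)/(p^2 + 5*p - 14)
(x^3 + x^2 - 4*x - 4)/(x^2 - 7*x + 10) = (x^2 + 3*x + 2)/(x - 5)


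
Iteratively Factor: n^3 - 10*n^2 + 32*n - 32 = (n - 4)*(n^2 - 6*n + 8) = (n - 4)^2*(n - 2)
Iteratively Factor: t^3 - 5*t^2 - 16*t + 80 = (t + 4)*(t^2 - 9*t + 20) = (t - 5)*(t + 4)*(t - 4)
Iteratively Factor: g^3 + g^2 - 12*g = (g)*(g^2 + g - 12) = g*(g - 3)*(g + 4)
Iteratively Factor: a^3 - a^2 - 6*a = (a + 2)*(a^2 - 3*a) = (a - 3)*(a + 2)*(a)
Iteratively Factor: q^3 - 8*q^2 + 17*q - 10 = (q - 2)*(q^2 - 6*q + 5) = (q - 5)*(q - 2)*(q - 1)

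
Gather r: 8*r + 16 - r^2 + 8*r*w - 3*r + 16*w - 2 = -r^2 + r*(8*w + 5) + 16*w + 14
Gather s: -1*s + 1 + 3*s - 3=2*s - 2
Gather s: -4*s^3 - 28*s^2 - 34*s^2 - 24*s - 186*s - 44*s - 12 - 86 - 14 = -4*s^3 - 62*s^2 - 254*s - 112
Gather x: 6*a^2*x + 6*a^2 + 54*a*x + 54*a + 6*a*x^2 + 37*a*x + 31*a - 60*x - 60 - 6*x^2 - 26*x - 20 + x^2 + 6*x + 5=6*a^2 + 85*a + x^2*(6*a - 5) + x*(6*a^2 + 91*a - 80) - 75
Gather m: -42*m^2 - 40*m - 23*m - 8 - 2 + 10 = -42*m^2 - 63*m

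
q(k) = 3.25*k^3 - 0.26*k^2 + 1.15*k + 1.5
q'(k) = 9.75*k^2 - 0.52*k + 1.15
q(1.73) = 19.54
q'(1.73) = 29.43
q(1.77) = 20.74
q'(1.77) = 30.78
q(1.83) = 22.65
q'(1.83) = 32.85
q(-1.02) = -3.39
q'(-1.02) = 11.82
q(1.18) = 7.83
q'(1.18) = 14.11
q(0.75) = 3.59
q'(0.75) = 6.24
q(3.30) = 119.26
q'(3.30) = 105.61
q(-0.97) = -2.83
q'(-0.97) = 10.83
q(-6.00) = -716.76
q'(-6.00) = 355.27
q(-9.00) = -2399.16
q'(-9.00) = 795.58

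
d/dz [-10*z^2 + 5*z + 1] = 5 - 20*z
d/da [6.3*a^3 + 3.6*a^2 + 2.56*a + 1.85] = 18.9*a^2 + 7.2*a + 2.56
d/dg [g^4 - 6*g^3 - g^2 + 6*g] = 4*g^3 - 18*g^2 - 2*g + 6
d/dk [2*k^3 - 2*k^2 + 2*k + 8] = 6*k^2 - 4*k + 2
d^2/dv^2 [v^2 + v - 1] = 2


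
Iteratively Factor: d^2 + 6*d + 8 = (d + 2)*(d + 4)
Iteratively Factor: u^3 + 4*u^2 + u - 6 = (u + 2)*(u^2 + 2*u - 3) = (u - 1)*(u + 2)*(u + 3)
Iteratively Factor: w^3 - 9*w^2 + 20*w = (w - 5)*(w^2 - 4*w) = w*(w - 5)*(w - 4)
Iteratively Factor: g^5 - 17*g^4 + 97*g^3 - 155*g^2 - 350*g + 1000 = (g + 2)*(g^4 - 19*g^3 + 135*g^2 - 425*g + 500) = (g - 4)*(g + 2)*(g^3 - 15*g^2 + 75*g - 125) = (g - 5)*(g - 4)*(g + 2)*(g^2 - 10*g + 25) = (g - 5)^2*(g - 4)*(g + 2)*(g - 5)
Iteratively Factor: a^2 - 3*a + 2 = (a - 1)*(a - 2)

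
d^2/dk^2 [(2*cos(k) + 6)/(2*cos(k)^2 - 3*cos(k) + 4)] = 2*(36*sin(k)^4*cos(k) + 54*sin(k)^4 + 21*sin(k)^2 + 247*cos(k)/2 - 39*cos(3*k)/2 - 2*cos(5*k) - 105)/(2*sin(k)^2 + 3*cos(k) - 6)^3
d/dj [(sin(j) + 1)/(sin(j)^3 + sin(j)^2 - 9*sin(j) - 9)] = -sin(2*j)/((sin(j) - 3)^2*(sin(j) + 3)^2)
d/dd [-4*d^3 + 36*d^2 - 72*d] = -12*d^2 + 72*d - 72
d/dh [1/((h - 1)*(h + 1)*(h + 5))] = (-(h - 1)*(h + 1) - (h - 1)*(h + 5) - (h + 1)*(h + 5))/((h - 1)^2*(h + 1)^2*(h + 5)^2)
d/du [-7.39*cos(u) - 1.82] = 7.39*sin(u)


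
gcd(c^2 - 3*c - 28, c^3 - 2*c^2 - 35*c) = c - 7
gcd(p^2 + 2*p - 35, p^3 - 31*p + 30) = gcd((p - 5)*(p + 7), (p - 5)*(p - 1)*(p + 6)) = p - 5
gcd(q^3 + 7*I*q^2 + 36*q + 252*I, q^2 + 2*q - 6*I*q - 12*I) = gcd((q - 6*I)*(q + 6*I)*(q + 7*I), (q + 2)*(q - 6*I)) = q - 6*I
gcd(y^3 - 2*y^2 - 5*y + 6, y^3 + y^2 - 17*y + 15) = y^2 - 4*y + 3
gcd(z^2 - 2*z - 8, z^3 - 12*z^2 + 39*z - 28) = z - 4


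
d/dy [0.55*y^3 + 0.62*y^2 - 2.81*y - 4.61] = 1.65*y^2 + 1.24*y - 2.81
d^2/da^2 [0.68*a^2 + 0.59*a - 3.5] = 1.36000000000000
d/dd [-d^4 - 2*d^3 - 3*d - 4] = -4*d^3 - 6*d^2 - 3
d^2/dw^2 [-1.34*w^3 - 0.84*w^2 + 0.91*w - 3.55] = -8.04*w - 1.68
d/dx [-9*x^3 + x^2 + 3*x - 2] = -27*x^2 + 2*x + 3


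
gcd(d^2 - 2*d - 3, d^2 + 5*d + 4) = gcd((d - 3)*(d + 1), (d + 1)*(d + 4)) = d + 1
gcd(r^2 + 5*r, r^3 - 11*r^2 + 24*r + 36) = 1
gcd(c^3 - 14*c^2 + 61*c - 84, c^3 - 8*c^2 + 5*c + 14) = c - 7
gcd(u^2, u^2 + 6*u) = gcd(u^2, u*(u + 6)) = u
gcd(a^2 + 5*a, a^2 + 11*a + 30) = a + 5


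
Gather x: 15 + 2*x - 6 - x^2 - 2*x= 9 - x^2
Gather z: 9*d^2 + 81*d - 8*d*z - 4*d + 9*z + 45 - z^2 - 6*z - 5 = 9*d^2 + 77*d - z^2 + z*(3 - 8*d) + 40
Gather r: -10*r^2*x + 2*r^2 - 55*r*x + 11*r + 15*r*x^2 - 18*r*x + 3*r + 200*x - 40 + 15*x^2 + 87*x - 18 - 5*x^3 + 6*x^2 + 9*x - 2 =r^2*(2 - 10*x) + r*(15*x^2 - 73*x + 14) - 5*x^3 + 21*x^2 + 296*x - 60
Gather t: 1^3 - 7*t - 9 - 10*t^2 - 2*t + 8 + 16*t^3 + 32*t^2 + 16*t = 16*t^3 + 22*t^2 + 7*t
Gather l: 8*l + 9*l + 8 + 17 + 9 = 17*l + 34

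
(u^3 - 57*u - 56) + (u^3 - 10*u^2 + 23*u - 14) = 2*u^3 - 10*u^2 - 34*u - 70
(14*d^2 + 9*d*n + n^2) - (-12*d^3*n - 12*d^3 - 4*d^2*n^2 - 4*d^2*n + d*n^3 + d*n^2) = 12*d^3*n + 12*d^3 + 4*d^2*n^2 + 4*d^2*n + 14*d^2 - d*n^3 - d*n^2 + 9*d*n + n^2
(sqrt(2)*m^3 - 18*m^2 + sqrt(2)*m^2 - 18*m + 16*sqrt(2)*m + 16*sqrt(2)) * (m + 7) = sqrt(2)*m^4 - 18*m^3 + 8*sqrt(2)*m^3 - 144*m^2 + 23*sqrt(2)*m^2 - 126*m + 128*sqrt(2)*m + 112*sqrt(2)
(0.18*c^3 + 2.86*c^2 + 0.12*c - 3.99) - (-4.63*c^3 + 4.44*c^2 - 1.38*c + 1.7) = 4.81*c^3 - 1.58*c^2 + 1.5*c - 5.69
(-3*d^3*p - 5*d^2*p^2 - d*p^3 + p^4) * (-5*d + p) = 15*d^4*p + 22*d^3*p^2 - 6*d*p^4 + p^5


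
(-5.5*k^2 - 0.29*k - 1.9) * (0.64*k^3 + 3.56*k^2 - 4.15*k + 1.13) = -3.52*k^5 - 19.7656*k^4 + 20.5766*k^3 - 11.7755*k^2 + 7.5573*k - 2.147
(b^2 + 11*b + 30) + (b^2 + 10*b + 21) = 2*b^2 + 21*b + 51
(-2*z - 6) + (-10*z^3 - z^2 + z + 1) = -10*z^3 - z^2 - z - 5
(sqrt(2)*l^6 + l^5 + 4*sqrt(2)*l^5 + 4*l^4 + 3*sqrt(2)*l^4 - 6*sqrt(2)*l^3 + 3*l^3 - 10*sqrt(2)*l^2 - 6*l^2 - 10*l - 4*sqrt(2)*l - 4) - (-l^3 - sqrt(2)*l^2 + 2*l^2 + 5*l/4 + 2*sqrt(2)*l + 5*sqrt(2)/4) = sqrt(2)*l^6 + l^5 + 4*sqrt(2)*l^5 + 4*l^4 + 3*sqrt(2)*l^4 - 6*sqrt(2)*l^3 + 4*l^3 - 9*sqrt(2)*l^2 - 8*l^2 - 45*l/4 - 6*sqrt(2)*l - 4 - 5*sqrt(2)/4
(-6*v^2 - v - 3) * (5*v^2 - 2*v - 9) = -30*v^4 + 7*v^3 + 41*v^2 + 15*v + 27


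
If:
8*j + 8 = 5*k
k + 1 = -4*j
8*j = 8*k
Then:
No Solution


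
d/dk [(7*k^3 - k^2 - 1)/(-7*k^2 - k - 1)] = (k*(2 - 21*k)*(7*k^2 + k + 1) - (14*k + 1)*(-7*k^3 + k^2 + 1))/(7*k^2 + k + 1)^2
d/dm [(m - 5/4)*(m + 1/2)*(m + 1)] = 3*m^2 + m/2 - 11/8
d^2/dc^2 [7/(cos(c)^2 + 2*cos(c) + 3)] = 7*(-8*sin(c)^4 - 12*sin(c)^2 + 27*cos(c) - 3*cos(3*c) + 24)/(2*(-sin(c)^2 + 2*cos(c) + 4)^3)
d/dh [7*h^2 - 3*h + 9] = 14*h - 3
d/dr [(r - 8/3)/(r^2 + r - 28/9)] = 9*(-9*r^2 + 48*r - 4)/(81*r^4 + 162*r^3 - 423*r^2 - 504*r + 784)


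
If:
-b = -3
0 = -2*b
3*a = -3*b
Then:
No Solution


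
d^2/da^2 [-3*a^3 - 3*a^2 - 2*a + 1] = -18*a - 6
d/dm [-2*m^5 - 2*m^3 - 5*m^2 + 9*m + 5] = -10*m^4 - 6*m^2 - 10*m + 9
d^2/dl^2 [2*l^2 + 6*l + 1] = 4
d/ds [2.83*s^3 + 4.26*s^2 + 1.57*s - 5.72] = 8.49*s^2 + 8.52*s + 1.57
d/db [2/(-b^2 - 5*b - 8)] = 2*(2*b + 5)/(b^2 + 5*b + 8)^2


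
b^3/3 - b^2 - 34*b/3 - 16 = (b/3 + 1)*(b - 8)*(b + 2)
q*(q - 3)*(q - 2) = q^3 - 5*q^2 + 6*q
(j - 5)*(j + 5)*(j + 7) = j^3 + 7*j^2 - 25*j - 175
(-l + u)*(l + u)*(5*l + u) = -5*l^3 - l^2*u + 5*l*u^2 + u^3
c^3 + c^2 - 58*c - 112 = (c - 8)*(c + 2)*(c + 7)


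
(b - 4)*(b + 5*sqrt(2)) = b^2 - 4*b + 5*sqrt(2)*b - 20*sqrt(2)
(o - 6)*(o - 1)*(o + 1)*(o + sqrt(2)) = o^4 - 6*o^3 + sqrt(2)*o^3 - 6*sqrt(2)*o^2 - o^2 - sqrt(2)*o + 6*o + 6*sqrt(2)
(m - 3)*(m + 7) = m^2 + 4*m - 21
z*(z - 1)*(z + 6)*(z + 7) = z^4 + 12*z^3 + 29*z^2 - 42*z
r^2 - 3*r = r*(r - 3)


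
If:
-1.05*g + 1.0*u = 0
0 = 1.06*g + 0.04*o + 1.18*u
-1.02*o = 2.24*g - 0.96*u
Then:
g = 0.00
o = 0.00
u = 0.00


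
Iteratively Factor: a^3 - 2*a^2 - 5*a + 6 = (a - 3)*(a^2 + a - 2) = (a - 3)*(a + 2)*(a - 1)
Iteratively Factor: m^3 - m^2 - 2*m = (m)*(m^2 - m - 2) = m*(m + 1)*(m - 2)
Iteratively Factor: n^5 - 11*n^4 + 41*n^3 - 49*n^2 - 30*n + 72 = (n - 4)*(n^4 - 7*n^3 + 13*n^2 + 3*n - 18) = (n - 4)*(n - 3)*(n^3 - 4*n^2 + n + 6) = (n - 4)*(n - 3)*(n - 2)*(n^2 - 2*n - 3) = (n - 4)*(n - 3)*(n - 2)*(n + 1)*(n - 3)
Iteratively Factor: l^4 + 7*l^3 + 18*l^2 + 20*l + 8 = (l + 1)*(l^3 + 6*l^2 + 12*l + 8) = (l + 1)*(l + 2)*(l^2 + 4*l + 4) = (l + 1)*(l + 2)^2*(l + 2)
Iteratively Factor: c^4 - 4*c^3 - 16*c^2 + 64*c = (c - 4)*(c^3 - 16*c) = (c - 4)*(c + 4)*(c^2 - 4*c) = (c - 4)^2*(c + 4)*(c)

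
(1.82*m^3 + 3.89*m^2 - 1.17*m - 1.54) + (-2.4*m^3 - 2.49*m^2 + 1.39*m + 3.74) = -0.58*m^3 + 1.4*m^2 + 0.22*m + 2.2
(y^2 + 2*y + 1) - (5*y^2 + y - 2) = -4*y^2 + y + 3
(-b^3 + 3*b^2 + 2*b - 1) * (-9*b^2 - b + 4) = 9*b^5 - 26*b^4 - 25*b^3 + 19*b^2 + 9*b - 4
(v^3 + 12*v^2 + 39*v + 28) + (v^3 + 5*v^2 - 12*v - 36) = 2*v^3 + 17*v^2 + 27*v - 8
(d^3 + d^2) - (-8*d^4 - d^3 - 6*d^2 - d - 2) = 8*d^4 + 2*d^3 + 7*d^2 + d + 2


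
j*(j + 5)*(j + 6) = j^3 + 11*j^2 + 30*j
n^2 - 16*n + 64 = (n - 8)^2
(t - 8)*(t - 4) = t^2 - 12*t + 32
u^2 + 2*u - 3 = (u - 1)*(u + 3)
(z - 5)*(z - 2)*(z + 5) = z^3 - 2*z^2 - 25*z + 50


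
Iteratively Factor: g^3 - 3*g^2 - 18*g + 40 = (g - 5)*(g^2 + 2*g - 8) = (g - 5)*(g + 4)*(g - 2)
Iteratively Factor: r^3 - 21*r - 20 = (r - 5)*(r^2 + 5*r + 4) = (r - 5)*(r + 4)*(r + 1)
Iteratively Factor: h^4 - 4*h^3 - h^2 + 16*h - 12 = (h + 2)*(h^3 - 6*h^2 + 11*h - 6) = (h - 2)*(h + 2)*(h^2 - 4*h + 3) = (h - 3)*(h - 2)*(h + 2)*(h - 1)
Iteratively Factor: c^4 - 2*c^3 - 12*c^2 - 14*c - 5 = (c - 5)*(c^3 + 3*c^2 + 3*c + 1) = (c - 5)*(c + 1)*(c^2 + 2*c + 1) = (c - 5)*(c + 1)^2*(c + 1)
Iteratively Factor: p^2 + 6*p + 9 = (p + 3)*(p + 3)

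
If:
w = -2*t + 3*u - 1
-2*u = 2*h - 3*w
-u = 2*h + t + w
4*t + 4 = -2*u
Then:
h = 27/58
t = -26/29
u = -6/29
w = 5/29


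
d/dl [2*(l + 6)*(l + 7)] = 4*l + 26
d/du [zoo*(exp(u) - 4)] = zoo*exp(u)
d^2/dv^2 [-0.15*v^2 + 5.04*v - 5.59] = -0.300000000000000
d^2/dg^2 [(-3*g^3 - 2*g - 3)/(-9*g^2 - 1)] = 18*(15*g^3 + 81*g^2 - 5*g - 3)/(729*g^6 + 243*g^4 + 27*g^2 + 1)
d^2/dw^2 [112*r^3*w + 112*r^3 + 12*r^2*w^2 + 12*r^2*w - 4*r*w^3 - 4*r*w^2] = 8*r*(3*r - 3*w - 1)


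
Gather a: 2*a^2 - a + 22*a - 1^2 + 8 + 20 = 2*a^2 + 21*a + 27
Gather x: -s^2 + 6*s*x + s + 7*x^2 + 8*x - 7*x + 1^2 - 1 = -s^2 + s + 7*x^2 + x*(6*s + 1)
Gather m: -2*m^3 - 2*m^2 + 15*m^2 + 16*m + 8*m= -2*m^3 + 13*m^2 + 24*m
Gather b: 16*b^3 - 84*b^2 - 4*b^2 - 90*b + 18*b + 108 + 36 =16*b^3 - 88*b^2 - 72*b + 144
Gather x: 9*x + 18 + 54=9*x + 72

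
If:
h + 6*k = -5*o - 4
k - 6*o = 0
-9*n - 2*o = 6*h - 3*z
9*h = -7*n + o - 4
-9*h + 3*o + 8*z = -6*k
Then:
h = -3955/5386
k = -1287/2693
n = 973/2693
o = -429/5386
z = -1179/2693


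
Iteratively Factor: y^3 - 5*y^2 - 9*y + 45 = (y + 3)*(y^2 - 8*y + 15) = (y - 5)*(y + 3)*(y - 3)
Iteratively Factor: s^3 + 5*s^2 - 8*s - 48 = (s - 3)*(s^2 + 8*s + 16) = (s - 3)*(s + 4)*(s + 4)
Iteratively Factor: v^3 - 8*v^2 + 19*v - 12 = (v - 1)*(v^2 - 7*v + 12) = (v - 4)*(v - 1)*(v - 3)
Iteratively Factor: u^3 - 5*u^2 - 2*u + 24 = (u - 3)*(u^2 - 2*u - 8) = (u - 3)*(u + 2)*(u - 4)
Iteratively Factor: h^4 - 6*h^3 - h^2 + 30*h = (h - 5)*(h^3 - h^2 - 6*h) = (h - 5)*(h - 3)*(h^2 + 2*h) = (h - 5)*(h - 3)*(h + 2)*(h)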